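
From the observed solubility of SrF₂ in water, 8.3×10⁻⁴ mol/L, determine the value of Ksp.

SrF₂(s) ⇌ Sr²⁺(aq) + 2 F⁻(aq)
Call the molar solubility s, so that [Sr²⁺] = s and [F⁻] = 2s.
Ksp = [Sr²⁺][F⁻]^2 = s · (2s)^2 = 4s^3
Ksp = 4 × (8.3×10⁻⁴)^3 = 2.3×10⁻⁹

Ksp = 2.3×10⁻⁹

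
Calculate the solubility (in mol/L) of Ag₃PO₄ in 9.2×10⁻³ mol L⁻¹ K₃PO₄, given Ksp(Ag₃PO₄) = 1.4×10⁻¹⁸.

Ag₃PO₄(s) ⇌ 3 Ag⁺(aq) + PO₄³⁻(aq)
Let s be the solubility of Ag₃PO₄ here. The common ion gives [PO₄³⁻] ≈ 9.2×10⁻³ mol L⁻¹, and [Ag⁺] = 3s.
Ksp = [Ag⁺]^3[PO₄³⁻] = (3s)^3(9.2×10⁻³)
(3s)^3 = 1.4×10⁻¹⁸ / (9.2×10⁻³) = 1.5×10⁻¹⁶
s = 1.8×10⁻⁶ mol L⁻¹

1.8×10⁻⁶ M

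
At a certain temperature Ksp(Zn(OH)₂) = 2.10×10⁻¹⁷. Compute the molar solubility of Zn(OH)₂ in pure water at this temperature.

1.74×10⁻⁶ M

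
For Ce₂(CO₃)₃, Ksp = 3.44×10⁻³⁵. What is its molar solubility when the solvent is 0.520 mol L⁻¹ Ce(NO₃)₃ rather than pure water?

Ce₂(CO₃)₃(s) ⇌ 2 Ce³⁺(aq) + 3 CO₃²⁻(aq)
Let s be the solubility of Ce₂(CO₃)₃ here. The common ion gives [Ce³⁺] ≈ 0.520 mol L⁻¹, and [CO₃²⁻] = 3s.
Ksp = [Ce³⁺]^2[CO₃²⁻]^3 = (0.520)^2(3s)^3
(3s)^3 = 3.44×10⁻³⁵ / (0.520)^2 = 1.27×10⁻³⁴
s = 1.68×10⁻¹² mol L⁻¹

1.68×10⁻¹² M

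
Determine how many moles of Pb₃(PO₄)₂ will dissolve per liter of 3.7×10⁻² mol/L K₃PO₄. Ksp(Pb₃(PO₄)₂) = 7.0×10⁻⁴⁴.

Pb₃(PO₄)₂(s) ⇌ 3 Pb²⁺(aq) + 2 PO₄³⁻(aq)
With PO₄³⁻ already at 3.7×10⁻² mol/L and s small, take [PO₄³⁻] ≈ 3.7×10⁻² mol/L and [Pb²⁺] = 3s.
Ksp = [Pb²⁺]^3[PO₄³⁻]^2 = (3s)^3(3.7×10⁻²)^2
(3s)^3 = 7.0×10⁻⁴⁴ / (3.7×10⁻²)^2 = 5.1×10⁻⁴¹
s = 1.2×10⁻¹⁴ mol/L

1.2×10⁻¹⁴ M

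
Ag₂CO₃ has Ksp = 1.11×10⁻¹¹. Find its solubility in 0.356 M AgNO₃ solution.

Ag₂CO₃(s) ⇌ 2 Ag⁺(aq) + CO₃²⁻(aq)
Let s be the solubility of Ag₂CO₃ here. The common ion gives [Ag⁺] ≈ 0.356 M, and [CO₃²⁻] = s.
Ksp = [Ag⁺]^2[CO₃²⁻] = (0.356)^2s
s = 1.11×10⁻¹¹ / (0.356)^2 = 8.76×10⁻¹¹
s = 8.76×10⁻¹¹ M

8.76×10⁻¹¹ M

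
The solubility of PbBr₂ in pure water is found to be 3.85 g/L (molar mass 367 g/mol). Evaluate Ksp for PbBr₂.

Ksp = 4.62×10⁻⁶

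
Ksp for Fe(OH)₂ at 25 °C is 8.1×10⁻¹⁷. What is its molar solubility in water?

Fe(OH)₂(s) ⇌ Fe²⁺(aq) + 2 OH⁻(aq)
Call the molar solubility s, so that [Fe²⁺] = s and [OH⁻] = 2s.
Ksp = [Fe²⁺][OH⁻]^2 = s · (2s)^2 = 4s^3
4s^3 = 8.1×10⁻¹⁷  ⇒  s^3 = 2.0×10⁻¹⁷
s = (2.0×10⁻¹⁷)^(1/3) = 2.7×10⁻⁶ mol L⁻¹

2.7×10⁻⁶ M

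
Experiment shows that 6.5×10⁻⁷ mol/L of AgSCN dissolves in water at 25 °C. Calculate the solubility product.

AgSCN(s) ⇌ Ag⁺(aq) + SCN⁻(aq)
Let s be the molar solubility. Then [Ag⁺] = s and [SCN⁻] = s.
Ksp = [Ag⁺][SCN⁻] = s · s = s^2
Ksp = (6.5×10⁻⁷)^2 = 4.2×10⁻¹³

Ksp = 4.2×10⁻¹³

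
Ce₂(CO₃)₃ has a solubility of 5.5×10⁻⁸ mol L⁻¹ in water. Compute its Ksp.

Ksp = 5.4×10⁻³⁵

Ce₂(CO₃)₃(s) ⇌ 2 Ce³⁺(aq) + 3 CO₃²⁻(aq)
Let s be the molar solubility. Then [Ce³⁺] = 2s and [CO₃²⁻] = 3s.
Ksp = [Ce³⁺]^2[CO₃²⁻]^3 = (2s)^2 · (3s)^3 = 108s^5
Ksp = 108 × (5.5×10⁻⁸)^5 = 5.4×10⁻³⁵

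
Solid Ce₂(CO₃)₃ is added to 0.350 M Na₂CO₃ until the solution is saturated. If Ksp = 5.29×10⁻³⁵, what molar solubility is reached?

Ce₂(CO₃)₃(s) ⇌ 2 Ce³⁺(aq) + 3 CO₃²⁻(aq)
CO₃²⁻ is already present at 0.350 M. If s mol/L of Ce₂(CO₃)₃ dissolves, [Ce³⁺] = 2s while [CO₃²⁻] ≈ 0.350 M.
Ksp = [Ce³⁺]^2[CO₃²⁻]^3 = (2s)^2(0.350)^3
(2s)^2 = 5.29×10⁻³⁵ / (0.350)^3 = 1.23×10⁻³³
s = 1.76×10⁻¹⁷ M

1.76×10⁻¹⁷ M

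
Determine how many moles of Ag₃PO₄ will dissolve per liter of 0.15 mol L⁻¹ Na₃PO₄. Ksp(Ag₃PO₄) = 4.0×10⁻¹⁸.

Ag₃PO₄(s) ⇌ 3 Ag⁺(aq) + PO₄³⁻(aq)
Let s be the solubility of Ag₃PO₄ here. The common ion gives [PO₄³⁻] ≈ 0.15 mol L⁻¹, and [Ag⁺] = 3s.
Ksp = [Ag⁺]^3[PO₄³⁻] = (3s)^3(0.15)
(3s)^3 = 4.0×10⁻¹⁸ / (0.15) = 2.7×10⁻¹⁷
s = 1.0×10⁻⁶ mol L⁻¹

1.0×10⁻⁶ M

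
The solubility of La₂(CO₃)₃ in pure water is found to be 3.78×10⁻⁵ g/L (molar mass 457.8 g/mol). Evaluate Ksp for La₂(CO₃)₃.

Ksp = 4.14×10⁻³⁴

s = (3.78×10⁻⁵ g L⁻¹)/(457.8 g mol⁻¹) = 8.2569×10⁻⁸ M
La₂(CO₃)₃(s) ⇌ 2 La³⁺(aq) + 3 CO₃²⁻(aq)
Let s be the molar solubility. Then [La³⁺] = 2s and [CO₃²⁻] = 3s.
Ksp = [La³⁺]^2[CO₃²⁻]^3 = (2s)^2 · (3s)^3 = 108s^5
Ksp = 108 × (8.2569×10⁻⁸)^5 = 4.14×10⁻³⁴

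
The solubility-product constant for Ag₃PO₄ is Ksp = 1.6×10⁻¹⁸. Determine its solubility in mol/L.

1.6×10⁻⁵ M

Ag₃PO₄(s) ⇌ 3 Ag⁺(aq) + PO₄³⁻(aq)
Let s be the molar solubility. Then [Ag⁺] = 3s and [PO₄³⁻] = s.
Ksp = [Ag⁺]^3[PO₄³⁻] = (3s)^3 · s = 27s^4
27s^4 = 1.6×10⁻¹⁸  ⇒  s^4 = 5.9×10⁻²⁰
s = (5.9×10⁻²⁰)^(1/4) = 1.6×10⁻⁵ mol/L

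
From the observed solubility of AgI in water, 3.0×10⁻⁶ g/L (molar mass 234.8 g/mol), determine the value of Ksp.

s = (3.0×10⁻⁶ g L⁻¹)/(234.8 g mol⁻¹) = 1.278×10⁻⁸ M
AgI(s) ⇌ Ag⁺(aq) + I⁻(aq)
With molar solubility s: [Ag⁺] = s, [I⁻] = s.
Ksp = [Ag⁺][I⁻] = s · s = s^2
Ksp = (1.278×10⁻⁸)^2 = 1.6×10⁻¹⁶

Ksp = 1.6×10⁻¹⁶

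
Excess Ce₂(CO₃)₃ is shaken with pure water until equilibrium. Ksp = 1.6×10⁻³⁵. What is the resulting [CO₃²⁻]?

Ce₂(CO₃)₃(s) ⇌ 2 Ce³⁺(aq) + 3 CO₃²⁻(aq)
With molar solubility s: [Ce³⁺] = 2s, [CO₃²⁻] = 3s.
Ksp = [Ce³⁺]^2[CO₃²⁻]^3 = (2s)^2 · (3s)^3 = 108s^5 = 1.6×10⁻³⁵
s = 4.3×10⁻⁸ mol L⁻¹
[CO₃²⁻] = 3s = 1.3×10⁻⁷ mol L⁻¹

1.3×10⁻⁷ M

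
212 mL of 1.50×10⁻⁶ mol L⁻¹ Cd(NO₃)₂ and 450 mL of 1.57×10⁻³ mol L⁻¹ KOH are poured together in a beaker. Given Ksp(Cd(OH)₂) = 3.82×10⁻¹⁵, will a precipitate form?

Yes

Total volume after mixing = 212 + 450 = 662 mL.
[Cd²⁺] = (1.50×10⁻⁶)(212)/662 = 4.80×10⁻⁷ mol L⁻¹
[OH⁻] = (1.57×10⁻³)(450)/662 = 1.07×10⁻³ mol L⁻¹
Q = [Cd²⁺][OH⁻]^2 = 5.47×10⁻¹³
Q = 5.47×10⁻¹³ > Ksp = 3.82×10⁻¹⁵, so the solution is supersaturated and Cd(OH)₂ precipitates.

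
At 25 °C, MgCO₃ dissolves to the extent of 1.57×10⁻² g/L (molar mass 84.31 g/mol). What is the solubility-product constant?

Ksp = 3.47×10⁻⁸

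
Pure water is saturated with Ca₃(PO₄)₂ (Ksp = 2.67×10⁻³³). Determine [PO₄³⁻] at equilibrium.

2.40×10⁻⁷ M

Ca₃(PO₄)₂(s) ⇌ 3 Ca²⁺(aq) + 2 PO₄³⁻(aq)
If s mol/L of Ca₃(PO₄)₂ dissolves, [Ca²⁺] = 3s and [PO₄³⁻] = 2s.
Ksp = [Ca²⁺]^3[PO₄³⁻]^2 = (3s)^3 · (2s)^2 = 108s^5 = 2.67×10⁻³³
s = 1.20×10⁻⁷ mol L⁻¹
[PO₄³⁻] = 2s = 2.40×10⁻⁷ mol L⁻¹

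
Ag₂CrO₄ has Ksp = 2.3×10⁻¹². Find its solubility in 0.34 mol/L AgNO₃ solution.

Ag₂CrO₄(s) ⇌ 2 Ag⁺(aq) + CrO₄²⁻(aq)
With Ag⁺ already at 0.34 mol/L and s small, take [Ag⁺] ≈ 0.34 mol/L and [CrO₄²⁻] = s.
Ksp = [Ag⁺]^2[CrO₄²⁻] = (0.34)^2s
s = 2.3×10⁻¹² / (0.34)^2 = 2.0×10⁻¹¹
s = 2.0×10⁻¹¹ mol/L

2.0×10⁻¹¹ M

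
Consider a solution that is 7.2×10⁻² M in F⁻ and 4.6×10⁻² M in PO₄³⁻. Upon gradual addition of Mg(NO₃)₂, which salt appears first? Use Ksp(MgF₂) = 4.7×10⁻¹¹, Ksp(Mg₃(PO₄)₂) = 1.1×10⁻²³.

MgF₂

Precipitation of each salt begins when its ion product equals Ksp.
For MgF₂: [Mg²⁺] = (Ksp/[F⁻]^2) = 9.1×10⁻⁹ M
For Mg₃(PO₄)₂: [Mg²⁺] = (Ksp/[PO₄³⁻]^2)^(1/3) = 1.7×10⁻⁷ M
MgF₂ requires the lower [Mg²⁺], so it precipitates first.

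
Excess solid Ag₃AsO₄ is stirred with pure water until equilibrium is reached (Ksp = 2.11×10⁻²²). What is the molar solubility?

1.67×10⁻⁶ M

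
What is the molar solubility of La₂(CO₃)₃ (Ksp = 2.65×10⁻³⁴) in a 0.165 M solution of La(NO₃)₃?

7.12×10⁻¹² M

La₂(CO₃)₃(s) ⇌ 2 La³⁺(aq) + 3 CO₃²⁻(aq)
La³⁺ is already present at 0.165 M. If s mol/L of La₂(CO₃)₃ dissolves, [CO₃²⁻] = 3s while [La³⁺] ≈ 0.165 M.
Ksp = [La³⁺]^2[CO₃²⁻]^3 = (0.165)^2(3s)^3
(3s)^3 = 2.65×10⁻³⁴ / (0.165)^2 = 9.73×10⁻³³
s = 7.12×10⁻¹² M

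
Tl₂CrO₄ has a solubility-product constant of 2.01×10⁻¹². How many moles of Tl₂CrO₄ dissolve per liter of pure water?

Tl₂CrO₄(s) ⇌ 2 Tl⁺(aq) + CrO₄²⁻(aq)
Let s be the molar solubility. Then [Tl⁺] = 2s and [CrO₄²⁻] = s.
Ksp = [Tl⁺]^2[CrO₄²⁻] = (2s)^2 · s = 4s^3
4s^3 = 2.01×10⁻¹²  ⇒  s^3 = 5.03×10⁻¹³
s = 7.95×10⁻⁵ M

7.95×10⁻⁵ M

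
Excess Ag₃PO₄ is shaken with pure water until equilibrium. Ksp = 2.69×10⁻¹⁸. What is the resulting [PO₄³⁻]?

1.78×10⁻⁵ M

Ag₃PO₄(s) ⇌ 3 Ag⁺(aq) + PO₄³⁻(aq)
With molar solubility s: [Ag⁺] = 3s, [PO₄³⁻] = s.
Ksp = [Ag⁺]^3[PO₄³⁻] = (3s)^3 · s = 27s^4 = 2.69×10⁻¹⁸
s = 1.78×10⁻⁵ mol L⁻¹
[PO₄³⁻] = s = 1.78×10⁻⁵ mol L⁻¹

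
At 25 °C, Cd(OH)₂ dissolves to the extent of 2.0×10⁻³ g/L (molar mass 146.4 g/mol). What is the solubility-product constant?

s = (2.0×10⁻³ g L⁻¹)/(146.4 g mol⁻¹) = 1.366×10⁻⁵ M
Cd(OH)₂(s) ⇌ Cd²⁺(aq) + 2 OH⁻(aq)
If s mol/L of Cd(OH)₂ dissolves, [Cd²⁺] = s and [OH⁻] = 2s.
Ksp = [Cd²⁺][OH⁻]^2 = s · (2s)^2 = 4s^3
Ksp = 4 × (1.366×10⁻⁵)^3 = 1.0×10⁻¹⁴

Ksp = 1.0×10⁻¹⁴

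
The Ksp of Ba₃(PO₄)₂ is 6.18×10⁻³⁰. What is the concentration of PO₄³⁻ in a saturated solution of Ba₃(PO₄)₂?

1.13×10⁻⁶ M

Ba₃(PO₄)₂(s) ⇌ 3 Ba²⁺(aq) + 2 PO₄³⁻(aq)
If s mol/L of Ba₃(PO₄)₂ dissolves, [Ba²⁺] = 3s and [PO₄³⁻] = 2s.
Ksp = [Ba²⁺]^3[PO₄³⁻]^2 = (3s)^3 · (2s)^2 = 108s^5 = 6.18×10⁻³⁰
s = 5.64×10⁻⁷ mol L⁻¹
[PO₄³⁻] = 2s = 1.13×10⁻⁶ mol L⁻¹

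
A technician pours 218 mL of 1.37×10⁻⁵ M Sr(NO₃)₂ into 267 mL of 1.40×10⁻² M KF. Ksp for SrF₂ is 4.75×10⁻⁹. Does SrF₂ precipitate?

No

Total volume after mixing = 218 + 267 = 485 mL.
[Sr²⁺] = (1.37×10⁻⁵)(218)/485 = 6.16×10⁻⁶ M
[F⁻] = (1.40×10⁻²)(267)/485 = 7.71×10⁻³ M
Q = [Sr²⁺][F⁻]^2 = 3.66×10⁻¹⁰
Q < Ksp (3.66×10⁻¹⁰ vs 4.75×10⁻⁹); the solution remains unsaturated and no precipitate forms.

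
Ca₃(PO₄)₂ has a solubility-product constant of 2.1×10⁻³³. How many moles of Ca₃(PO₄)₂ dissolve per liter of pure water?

1.1×10⁻⁷ M

Ca₃(PO₄)₂(s) ⇌ 3 Ca²⁺(aq) + 2 PO₄³⁻(aq)
Let s be the molar solubility. Then [Ca²⁺] = 3s and [PO₄³⁻] = 2s.
Ksp = [Ca²⁺]^3[PO₄³⁻]^2 = (3s)^3 · (2s)^2 = 108s^5
108s^5 = 2.1×10⁻³³  ⇒  s^5 = 1.9×10⁻³⁵
Taking the 5th root, s = 1.1×10⁻⁷ M.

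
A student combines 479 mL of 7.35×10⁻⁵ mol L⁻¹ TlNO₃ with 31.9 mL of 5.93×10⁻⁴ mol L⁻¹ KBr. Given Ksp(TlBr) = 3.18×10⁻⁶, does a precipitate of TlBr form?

No

After mixing, V = 479 mL + 31.9 mL = 510.9 mL.
[Tl⁺] = (7.35×10⁻⁵)(479)/510.9 = 6.89×10⁻⁵ mol L⁻¹
[Br⁻] = (5.93×10⁻⁴)(31.9)/510.9 = 3.70×10⁻⁵ mol L⁻¹
Q = [Tl⁺][Br⁻] = 2.55×10⁻⁹
Q < Ksp (2.55×10⁻⁹ vs 3.18×10⁻⁶); the solution remains unsaturated and no precipitate forms.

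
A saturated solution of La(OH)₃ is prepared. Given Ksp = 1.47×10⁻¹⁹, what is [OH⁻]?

2.58×10⁻⁵ M

La(OH)₃(s) ⇌ La³⁺(aq) + 3 OH⁻(aq)
Let s be the molar solubility. Then [La³⁺] = s and [OH⁻] = 3s.
Ksp = [La³⁺][OH⁻]^3 = s · (3s)^3 = 27s^4 = 1.47×10⁻¹⁹
s = 8.59×10⁻⁶ mol L⁻¹
[OH⁻] = 3s = 2.58×10⁻⁵ mol L⁻¹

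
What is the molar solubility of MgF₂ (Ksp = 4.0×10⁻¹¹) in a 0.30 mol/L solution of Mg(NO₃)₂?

MgF₂(s) ⇌ Mg²⁺(aq) + 2 F⁻(aq)
Let s be the solubility of MgF₂ here. The common ion gives [Mg²⁺] ≈ 0.30 mol/L, and [F⁻] = 2s.
Ksp = [Mg²⁺][F⁻]^2 = (0.30)(2s)^2
(2s)^2 = 4.0×10⁻¹¹ / (0.30) = 1.3×10⁻¹⁰
s = 5.8×10⁻⁶ mol/L

5.8×10⁻⁶ M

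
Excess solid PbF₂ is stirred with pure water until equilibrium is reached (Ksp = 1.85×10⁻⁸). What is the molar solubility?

1.67×10⁻³ M

PbF₂(s) ⇌ Pb²⁺(aq) + 2 F⁻(aq)
Call the molar solubility s, so that [Pb²⁺] = s and [F⁻] = 2s.
Ksp = [Pb²⁺][F⁻]^2 = s · (2s)^2 = 4s^3
4s^3 = 1.85×10⁻⁸  ⇒  s^3 = 4.63×10⁻⁹
Taking the 3rd root, s = 1.67×10⁻³ mol/L.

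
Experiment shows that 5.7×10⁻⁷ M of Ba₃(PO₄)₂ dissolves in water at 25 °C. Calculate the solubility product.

Ksp = 6.5×10⁻³⁰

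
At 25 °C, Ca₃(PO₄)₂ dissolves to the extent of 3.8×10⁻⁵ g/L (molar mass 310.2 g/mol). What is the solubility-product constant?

Convert to molarity: s = 3.8×10⁻⁵ / 310.2 = 1.225×10⁻⁷ mol/L
Ca₃(PO₄)₂(s) ⇌ 3 Ca²⁺(aq) + 2 PO₄³⁻(aq)
Let s be the molar solubility. Then [Ca²⁺] = 3s and [PO₄³⁻] = 2s.
Ksp = [Ca²⁺]^3[PO₄³⁻]^2 = (3s)^3 · (2s)^2 = 108s^5
Ksp = 108 × (1.225×10⁻⁷)^5 = 3.0×10⁻³³

Ksp = 3.0×10⁻³³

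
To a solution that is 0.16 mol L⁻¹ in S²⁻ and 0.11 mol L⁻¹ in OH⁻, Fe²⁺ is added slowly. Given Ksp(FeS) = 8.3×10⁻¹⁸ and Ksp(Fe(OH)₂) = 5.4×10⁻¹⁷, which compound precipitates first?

FeS

Precipitation begins when Q = Ksp.
For FeS: [Fe²⁺] = (Ksp/[S²⁻]) = 5.2×10⁻¹⁷ mol L⁻¹
For Fe(OH)₂: [Fe²⁺] = (Ksp/[OH⁻]^2) = 4.5×10⁻¹⁵ mol L⁻¹
Since FeS needs less Fe²⁺ to reach saturation, it precipitates first.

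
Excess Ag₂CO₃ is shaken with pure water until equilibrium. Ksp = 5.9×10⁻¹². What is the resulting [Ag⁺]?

2.3×10⁻⁴ M

Ag₂CO₃(s) ⇌ 2 Ag⁺(aq) + CO₃²⁻(aq)
For each mole of Ag₂CO₃ that dissolves per liter, [Ag⁺] = 2s and [CO₃²⁻] = s; let s denote this solubility.
Ksp = [Ag⁺]^2[CO₃²⁻] = (2s)^2 · s = 4s^3 = 5.9×10⁻¹²
s = 1.1×10⁻⁴ M
[Ag⁺] = 2s = 2.3×10⁻⁴ M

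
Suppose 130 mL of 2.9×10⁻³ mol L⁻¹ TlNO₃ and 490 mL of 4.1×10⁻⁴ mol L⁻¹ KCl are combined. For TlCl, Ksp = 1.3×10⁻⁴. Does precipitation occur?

No

After mixing, V = 130 mL + 490 mL = 620 mL.
[Tl⁺] = (2.9×10⁻³)(130)/620 = 6.1×10⁻⁴ mol L⁻¹
[Cl⁻] = (4.1×10⁻⁴)(490)/620 = 3.2×10⁻⁴ mol L⁻¹
Q = [Tl⁺][Cl⁻] = 2.0×10⁻⁷
Since Q (2.0×10⁻⁷) is less than Ksp (1.3×10⁻⁴), no TlCl precipitates.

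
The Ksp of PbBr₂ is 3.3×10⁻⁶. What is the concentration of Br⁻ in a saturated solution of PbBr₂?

PbBr₂(s) ⇌ Pb²⁺(aq) + 2 Br⁻(aq)
Let s be the molar solubility. Then [Pb²⁺] = s and [Br⁻] = 2s.
Ksp = [Pb²⁺][Br⁻]^2 = s · (2s)^2 = 4s^3 = 3.3×10⁻⁶
s = 9.4×10⁻³ mol L⁻¹
[Br⁻] = 2s = 1.9×10⁻² mol L⁻¹

1.9×10⁻² M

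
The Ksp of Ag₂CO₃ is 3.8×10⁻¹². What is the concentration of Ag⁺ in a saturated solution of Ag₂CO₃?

2.0×10⁻⁴ M

Ag₂CO₃(s) ⇌ 2 Ag⁺(aq) + CO₃²⁻(aq)
If s mol/L of Ag₂CO₃ dissolves, [Ag⁺] = 2s and [CO₃²⁻] = s.
Ksp = [Ag⁺]^2[CO₃²⁻] = (2s)^2 · s = 4s^3 = 3.8×10⁻¹²
s = 9.8×10⁻⁵ mol/L
[Ag⁺] = 2s = 2.0×10⁻⁴ mol/L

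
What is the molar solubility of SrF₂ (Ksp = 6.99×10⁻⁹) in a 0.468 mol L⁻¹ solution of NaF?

3.19×10⁻⁸ M

SrF₂(s) ⇌ Sr²⁺(aq) + 2 F⁻(aq)
Let s be the solubility of SrF₂ here. The common ion gives [F⁻] ≈ 0.468 mol L⁻¹, and [Sr²⁺] = s.
Ksp = [Sr²⁺][F⁻]^2 = s(0.468)^2
s = 6.99×10⁻⁹ / (0.468)^2 = 3.19×10⁻⁸
s = 3.19×10⁻⁸ mol L⁻¹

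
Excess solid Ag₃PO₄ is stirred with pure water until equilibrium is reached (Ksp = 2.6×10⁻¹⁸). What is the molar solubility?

1.8×10⁻⁵ M

Ag₃PO₄(s) ⇌ 3 Ag⁺(aq) + PO₄³⁻(aq)
Call the molar solubility s, so that [Ag⁺] = 3s and [PO₄³⁻] = s.
Ksp = [Ag⁺]^3[PO₄³⁻] = (3s)^3 · s = 27s^4
27s^4 = 2.6×10⁻¹⁸  ⇒  s^4 = 9.6×10⁻²⁰
s = (9.6×10⁻²⁰)^(1/4) = 1.8×10⁻⁵ M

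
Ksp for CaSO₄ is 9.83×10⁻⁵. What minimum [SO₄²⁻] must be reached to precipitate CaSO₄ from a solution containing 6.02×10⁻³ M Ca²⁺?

1.63×10⁻² M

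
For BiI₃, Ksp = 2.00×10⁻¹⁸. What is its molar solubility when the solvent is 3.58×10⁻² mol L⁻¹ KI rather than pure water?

4.36×10⁻¹⁴ M

BiI₃(s) ⇌ Bi³⁺(aq) + 3 I⁻(aq)
The solution already contains I⁻ at 3.58×10⁻² mol L⁻¹. Let s be the molar solubility of BiI₃.
[I⁻] ≈ 3.58×10⁻² mol L⁻¹ (common ion dominates); [Bi³⁺] = s.
Ksp = [Bi³⁺][I⁻]^3 = s(3.58×10⁻²)^3
s = 2.00×10⁻¹⁸ / (3.58×10⁻²)^3 = 4.36×10⁻¹⁴
s = 4.36×10⁻¹⁴ mol L⁻¹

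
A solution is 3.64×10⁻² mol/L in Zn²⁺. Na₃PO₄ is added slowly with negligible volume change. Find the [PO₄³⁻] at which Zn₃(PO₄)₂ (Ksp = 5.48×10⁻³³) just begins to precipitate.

The threshold for precipitation is Q = Ksp.
Zn₃(PO₄)₂(s) ⇌ 3 Zn²⁺(aq) + 2 PO₄³⁻(aq)
Ksp = [Zn²⁺]^3[PO₄³⁻]^2 = [PO₄³⁻]^2(3.64×10⁻²)^3
[PO₄³⁻]^2 = 5.48×10⁻³³ / (3.64×10⁻²)^3 = 1.14×10⁻²⁸
[PO₄³⁻] = 1.07×10⁻¹⁴ mol/L

1.07×10⁻¹⁴ M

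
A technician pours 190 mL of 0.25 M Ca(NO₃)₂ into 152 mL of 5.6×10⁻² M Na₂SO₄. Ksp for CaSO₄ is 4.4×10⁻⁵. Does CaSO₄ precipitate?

Total volume after mixing = 190 + 152 = 342 mL.
[Ca²⁺] = (0.25)(190)/342 = 0.14 M
[SO₄²⁻] = (5.6×10⁻²)(152)/342 = 2.5×10⁻² M
Q = [Ca²⁺][SO₄²⁻] = 3.5×10⁻³
Because Q > Ksp (3.5×10⁻³ vs 4.4×10⁻⁵), a precipitate of CaSO₄ forms.

Yes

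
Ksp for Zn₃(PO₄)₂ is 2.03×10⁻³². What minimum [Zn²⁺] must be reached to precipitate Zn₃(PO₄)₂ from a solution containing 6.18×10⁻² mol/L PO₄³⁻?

Each salt precipitates once Q = Ksp for that salt.
Zn₃(PO₄)₂(s) ⇌ 3 Zn²⁺(aq) + 2 PO₄³⁻(aq)
Ksp = [Zn²⁺]^3[PO₄³⁻]^2 = [Zn²⁺]^3(6.18×10⁻²)^2
[Zn²⁺]^3 = 2.03×10⁻³² / (6.18×10⁻²)^2 = 5.32×10⁻³⁰
[Zn²⁺] = 1.75×10⁻¹⁰ mol/L

1.75×10⁻¹⁰ M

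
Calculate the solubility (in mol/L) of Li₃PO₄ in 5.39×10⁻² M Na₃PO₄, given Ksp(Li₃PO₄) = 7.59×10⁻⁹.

1.73×10⁻³ M

Li₃PO₄(s) ⇌ 3 Li⁺(aq) + PO₄³⁻(aq)
Let s be the solubility of Li₃PO₄ here. The common ion gives [PO₄³⁻] ≈ 5.39×10⁻² M, and [Li⁺] = 3s.
Ksp = [Li⁺]^3[PO₄³⁻] = (3s)^3(5.39×10⁻²)
(3s)^3 = 7.59×10⁻⁹ / (5.39×10⁻²) = 1.41×10⁻⁷
s = 1.73×10⁻³ M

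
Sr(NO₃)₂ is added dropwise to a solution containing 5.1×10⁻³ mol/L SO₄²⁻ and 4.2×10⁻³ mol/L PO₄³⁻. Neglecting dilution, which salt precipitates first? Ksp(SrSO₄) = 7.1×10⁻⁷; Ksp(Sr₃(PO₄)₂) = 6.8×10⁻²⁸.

Precipitation begins when Q = Ksp.
For SrSO₄: [Sr²⁺] = (Ksp/[SO₄²⁻]) = 1.4×10⁻⁴ mol/L
For Sr₃(PO₄)₂: [Sr²⁺] = (Ksp/[PO₄³⁻]^2)^(1/3) = 3.4×10⁻⁸ mol/L
Sr₃(PO₄)₂ requires the lower [Sr²⁺], so it precipitates first.

Sr₃(PO₄)₂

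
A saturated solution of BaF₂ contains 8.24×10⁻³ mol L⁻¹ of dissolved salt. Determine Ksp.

BaF₂(s) ⇌ Ba²⁺(aq) + 2 F⁻(aq)
With molar solubility s: [Ba²⁺] = s, [F⁻] = 2s.
Ksp = [Ba²⁺][F⁻]^2 = s · (2s)^2 = 4s^3
Ksp = 4 × (8.24×10⁻³)^3 = 2.24×10⁻⁶

Ksp = 2.24×10⁻⁶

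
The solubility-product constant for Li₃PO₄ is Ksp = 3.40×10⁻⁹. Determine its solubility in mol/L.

3.35×10⁻³ M

Li₃PO₄(s) ⇌ 3 Li⁺(aq) + PO₄³⁻(aq)
Let s be the molar solubility. Then [Li⁺] = 3s and [PO₄³⁻] = s.
Ksp = [Li⁺]^3[PO₄³⁻] = (3s)^3 · s = 27s^4
27s^4 = 3.40×10⁻⁹  ⇒  s^4 = 1.26×10⁻¹⁰
Taking the 4th root, s = 3.35×10⁻³ mol/L.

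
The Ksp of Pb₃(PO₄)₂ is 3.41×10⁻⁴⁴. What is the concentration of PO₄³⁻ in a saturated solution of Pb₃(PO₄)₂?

1.59×10⁻⁹ M

Pb₃(PO₄)₂(s) ⇌ 3 Pb²⁺(aq) + 2 PO₄³⁻(aq)
With molar solubility s: [Pb²⁺] = 3s, [PO₄³⁻] = 2s.
Ksp = [Pb²⁺]^3[PO₄³⁻]^2 = (3s)^3 · (2s)^2 = 108s^5 = 3.41×10⁻⁴⁴
s = 7.94×10⁻¹⁰ mol/L
[PO₄³⁻] = 2s = 1.59×10⁻⁹ mol/L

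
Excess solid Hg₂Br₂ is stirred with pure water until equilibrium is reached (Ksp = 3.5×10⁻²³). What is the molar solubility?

2.1×10⁻⁸ M

Hg₂Br₂(s) ⇌ Hg₂²⁺(aq) + 2 Br⁻(aq)
For each mole of Hg₂Br₂ that dissolves per liter, [Hg₂²⁺] = s and [Br⁻] = 2s; let s denote this solubility.
Ksp = [Hg₂²⁺][Br⁻]^2 = s · (2s)^2 = 4s^3
4s^3 = 3.5×10⁻²³  ⇒  s^3 = 8.8×10⁻²⁴
s = (8.8×10⁻²⁴)^(1/3) = 2.1×10⁻⁸ M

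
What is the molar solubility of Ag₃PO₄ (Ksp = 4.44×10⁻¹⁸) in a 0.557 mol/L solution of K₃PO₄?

Ag₃PO₄(s) ⇌ 3 Ag⁺(aq) + PO₄³⁻(aq)
Let s be the solubility of Ag₃PO₄ here. The common ion gives [PO₄³⁻] ≈ 0.557 mol/L, and [Ag⁺] = 3s.
Ksp = [Ag⁺]^3[PO₄³⁻] = (3s)^3(0.557)
(3s)^3 = 4.44×10⁻¹⁸ / (0.557) = 7.97×10⁻¹⁸
s = 6.66×10⁻⁷ mol/L

6.66×10⁻⁷ M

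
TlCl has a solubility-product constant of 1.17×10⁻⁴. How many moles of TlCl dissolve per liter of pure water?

1.08×10⁻² M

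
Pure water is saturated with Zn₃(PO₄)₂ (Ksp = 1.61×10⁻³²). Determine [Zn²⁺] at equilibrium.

Zn₃(PO₄)₂(s) ⇌ 3 Zn²⁺(aq) + 2 PO₄³⁻(aq)
Call the molar solubility s, so that [Zn²⁺] = 3s and [PO₄³⁻] = 2s.
Ksp = [Zn²⁺]^3[PO₄³⁻]^2 = (3s)^3 · (2s)^2 = 108s^5 = 1.61×10⁻³²
s = 1.72×10⁻⁷ M
[Zn²⁺] = 3s = 5.15×10⁻⁷ M

5.15×10⁻⁷ M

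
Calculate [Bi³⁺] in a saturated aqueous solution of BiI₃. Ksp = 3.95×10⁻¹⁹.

BiI₃(s) ⇌ Bi³⁺(aq) + 3 I⁻(aq)
If s mol/L of BiI₃ dissolves, [Bi³⁺] = s and [I⁻] = 3s.
Ksp = [Bi³⁺][I⁻]^3 = s · (3s)^3 = 27s^4 = 3.95×10⁻¹⁹
s = 1.10×10⁻⁵ mol L⁻¹
[Bi³⁺] = s = 1.10×10⁻⁵ mol L⁻¹

1.10×10⁻⁵ M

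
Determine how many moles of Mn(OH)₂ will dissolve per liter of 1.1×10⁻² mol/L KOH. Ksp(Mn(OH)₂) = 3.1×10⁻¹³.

Mn(OH)₂(s) ⇌ Mn²⁺(aq) + 2 OH⁻(aq)
Let s be the solubility of Mn(OH)₂ here. The common ion gives [OH⁻] ≈ 1.1×10⁻² mol/L, and [Mn²⁺] = s.
Ksp = [Mn²⁺][OH⁻]^2 = s(1.1×10⁻²)^2
s = 3.1×10⁻¹³ / (1.1×10⁻²)^2 = 2.6×10⁻⁹
s = 2.6×10⁻⁹ mol/L

2.6×10⁻⁹ M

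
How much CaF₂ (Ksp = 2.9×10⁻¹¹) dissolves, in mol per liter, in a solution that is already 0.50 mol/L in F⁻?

1.2×10⁻¹⁰ M

CaF₂(s) ⇌ Ca²⁺(aq) + 2 F⁻(aq)
F⁻ is already present at 0.50 mol/L. If s mol/L of CaF₂ dissolves, [Ca²⁺] = s while [F⁻] ≈ 0.50 mol/L.
Ksp = [Ca²⁺][F⁻]^2 = s(0.50)^2
s = 2.9×10⁻¹¹ / (0.50)^2 = 1.2×10⁻¹⁰
s = 1.2×10⁻¹⁰ mol/L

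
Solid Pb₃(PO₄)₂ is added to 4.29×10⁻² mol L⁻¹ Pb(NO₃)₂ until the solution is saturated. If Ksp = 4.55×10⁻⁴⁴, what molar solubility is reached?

1.20×10⁻²⁰ M

Pb₃(PO₄)₂(s) ⇌ 3 Pb²⁺(aq) + 2 PO₄³⁻(aq)
The solution already contains Pb²⁺ at 4.29×10⁻² mol L⁻¹. Let s be the molar solubility of Pb₃(PO₄)₂.
[Pb²⁺] ≈ 4.29×10⁻² mol L⁻¹ (common ion dominates); [PO₄³⁻] = 2s.
Ksp = [Pb²⁺]^3[PO₄³⁻]^2 = (4.29×10⁻²)^3(2s)^2
(2s)^2 = 4.55×10⁻⁴⁴ / (4.29×10⁻²)^3 = 5.76×10⁻⁴⁰
s = 1.20×10⁻²⁰ mol L⁻¹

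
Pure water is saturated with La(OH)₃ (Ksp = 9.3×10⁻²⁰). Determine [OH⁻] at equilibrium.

La(OH)₃(s) ⇌ La³⁺(aq) + 3 OH⁻(aq)
Call the molar solubility s, so that [La³⁺] = s and [OH⁻] = 3s.
Ksp = [La³⁺][OH⁻]^3 = s · (3s)^3 = 27s^4 = 9.3×10⁻²⁰
s = 7.7×10⁻⁶ mol L⁻¹
[OH⁻] = 3s = 2.3×10⁻⁵ mol L⁻¹

2.3×10⁻⁵ M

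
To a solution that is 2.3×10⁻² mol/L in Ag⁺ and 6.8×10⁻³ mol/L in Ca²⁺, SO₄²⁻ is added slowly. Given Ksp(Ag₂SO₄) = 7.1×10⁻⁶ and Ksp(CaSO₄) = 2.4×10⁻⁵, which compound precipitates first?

CaSO₄

Precipitation begins when Q = Ksp.
For Ag₂SO₄: [SO₄²⁻] = (Ksp/[Ag⁺]^2) = 1.3×10⁻² mol/L
For CaSO₄: [SO₄²⁻] = (Ksp/[Ca²⁺]) = 3.5×10⁻³ mol/L
CaSO₄ requires the lower [SO₄²⁻], so it precipitates first.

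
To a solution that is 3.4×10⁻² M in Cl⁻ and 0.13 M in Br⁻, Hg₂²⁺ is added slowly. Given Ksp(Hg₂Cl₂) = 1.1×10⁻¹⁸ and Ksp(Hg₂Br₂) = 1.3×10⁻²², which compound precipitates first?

Hg₂Br₂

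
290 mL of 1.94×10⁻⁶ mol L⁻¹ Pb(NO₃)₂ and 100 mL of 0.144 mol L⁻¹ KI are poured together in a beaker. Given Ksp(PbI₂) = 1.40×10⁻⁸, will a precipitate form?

No

After mixing, V = 290 mL + 100 mL = 390 mL.
[Pb²⁺] = (1.94×10⁻⁶)(290)/390 = 1.44×10⁻⁶ mol L⁻¹
[I⁻] = (0.144)(100)/390 = 3.69×10⁻² mol L⁻¹
Q = [Pb²⁺][I⁻]^2 = 1.97×10⁻⁹
Q = 1.97×10⁻⁹ < Ksp = 1.40×10⁻⁸, so the solution is unsaturated and no precipitate forms.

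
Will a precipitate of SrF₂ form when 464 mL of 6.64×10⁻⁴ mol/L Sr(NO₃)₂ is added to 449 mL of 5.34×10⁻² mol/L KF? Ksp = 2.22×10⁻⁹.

After mixing, V = 464 mL + 449 mL = 913 mL.
[Sr²⁺] = (6.64×10⁻⁴)(464)/913 = 3.37×10⁻⁴ mol/L
[F⁻] = (5.34×10⁻²)(449)/913 = 2.63×10⁻² mol/L
Q = [Sr²⁺][F⁻]^2 = 2.33×10⁻⁷
Q = 2.33×10⁻⁷ > Ksp = 2.22×10⁻⁹, so the solution is supersaturated and SrF₂ precipitates.

Yes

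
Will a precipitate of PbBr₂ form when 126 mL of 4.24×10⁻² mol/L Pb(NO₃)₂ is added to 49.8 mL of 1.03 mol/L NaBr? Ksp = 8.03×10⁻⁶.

Yes

The combined volume is 175.8 mL.
[Pb²⁺] = (4.24×10⁻²)(126)/175.8 = 3.04×10⁻² mol/L
[Br⁻] = (1.03)(49.8)/175.8 = 0.292 mol/L
Q = [Pb²⁺][Br⁻]^2 = 2.59×10⁻³
Q = 2.59×10⁻³ > Ksp = 8.03×10⁻⁶, so the solution is supersaturated and PbBr₂ precipitates.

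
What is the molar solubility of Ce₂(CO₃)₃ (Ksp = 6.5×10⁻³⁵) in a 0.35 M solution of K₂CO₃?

1.9×10⁻¹⁷ M

Ce₂(CO₃)₃(s) ⇌ 2 Ce³⁺(aq) + 3 CO₃²⁻(aq)
The solution already contains CO₃²⁻ at 0.35 M. Let s be the molar solubility of Ce₂(CO₃)₃.
[CO₃²⁻] ≈ 0.35 M (common ion dominates); [Ce³⁺] = 2s.
Ksp = [Ce³⁺]^2[CO₃²⁻]^3 = (2s)^2(0.35)^3
(2s)^2 = 6.5×10⁻³⁵ / (0.35)^3 = 1.5×10⁻³³
s = 1.9×10⁻¹⁷ M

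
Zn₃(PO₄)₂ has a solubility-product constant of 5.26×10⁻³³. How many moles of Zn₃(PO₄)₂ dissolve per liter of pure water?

1.37×10⁻⁷ M

Zn₃(PO₄)₂(s) ⇌ 3 Zn²⁺(aq) + 2 PO₄³⁻(aq)
If s mol/L of Zn₃(PO₄)₂ dissolves, [Zn²⁺] = 3s and [PO₄³⁻] = 2s.
Ksp = [Zn²⁺]^3[PO₄³⁻]^2 = (3s)^3 · (2s)^2 = 108s^5
108s^5 = 5.26×10⁻³³  ⇒  s^5 = 4.87×10⁻³⁵
s = (4.87×10⁻³⁵)^(1/5) = 1.37×10⁻⁷ mol L⁻¹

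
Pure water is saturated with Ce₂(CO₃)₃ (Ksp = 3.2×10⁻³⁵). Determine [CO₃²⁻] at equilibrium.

Ce₂(CO₃)₃(s) ⇌ 2 Ce³⁺(aq) + 3 CO₃²⁻(aq)
If s mol/L of Ce₂(CO₃)₃ dissolves, [Ce³⁺] = 2s and [CO₃²⁻] = 3s.
Ksp = [Ce³⁺]^2[CO₃²⁻]^3 = (2s)^2 · (3s)^3 = 108s^5 = 3.2×10⁻³⁵
s = 4.9×10⁻⁸ M
[CO₃²⁻] = 3s = 1.5×10⁻⁷ M

1.5×10⁻⁷ M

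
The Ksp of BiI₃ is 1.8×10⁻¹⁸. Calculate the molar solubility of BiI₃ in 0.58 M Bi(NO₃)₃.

BiI₃(s) ⇌ Bi³⁺(aq) + 3 I⁻(aq)
Let s be the solubility of BiI₃ here. The common ion gives [Bi³⁺] ≈ 0.58 M, and [I⁻] = 3s.
Ksp = [Bi³⁺][I⁻]^3 = (0.58)(3s)^3
(3s)^3 = 1.8×10⁻¹⁸ / (0.58) = 3.1×10⁻¹⁸
s = 4.9×10⁻⁷ M

4.9×10⁻⁷ M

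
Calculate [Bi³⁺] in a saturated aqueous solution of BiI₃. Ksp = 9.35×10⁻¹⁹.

BiI₃(s) ⇌ Bi³⁺(aq) + 3 I⁻(aq)
With molar solubility s: [Bi³⁺] = s, [I⁻] = 3s.
Ksp = [Bi³⁺][I⁻]^3 = s · (3s)^3 = 27s^4 = 9.35×10⁻¹⁹
s = 1.36×10⁻⁵ mol L⁻¹
[Bi³⁺] = s = 1.36×10⁻⁵ mol L⁻¹

1.36×10⁻⁵ M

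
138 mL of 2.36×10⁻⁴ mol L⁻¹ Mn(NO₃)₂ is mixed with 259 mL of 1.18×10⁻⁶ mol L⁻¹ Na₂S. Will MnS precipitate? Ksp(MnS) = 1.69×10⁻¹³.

After mixing, V = 138 mL + 259 mL = 397 mL.
[Mn²⁺] = (2.36×10⁻⁴)(138)/397 = 8.20×10⁻⁵ mol L⁻¹
[S²⁻] = (1.18×10⁻⁶)(259)/397 = 7.70×10⁻⁷ mol L⁻¹
Q = [Mn²⁺][S²⁻] = 6.32×10⁻¹¹
Since Q (6.32×10⁻¹¹) exceeds Ksp (1.69×10⁻¹³), MnS will precipitate.

Yes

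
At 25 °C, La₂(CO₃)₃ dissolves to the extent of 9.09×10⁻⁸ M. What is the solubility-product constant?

La₂(CO₃)₃(s) ⇌ 2 La³⁺(aq) + 3 CO₃²⁻(aq)
Let s be the molar solubility. Then [La³⁺] = 2s and [CO₃²⁻] = 3s.
Ksp = [La³⁺]^2[CO₃²⁻]^3 = (2s)^2 · (3s)^3 = 108s^5
Ksp = 108 × (9.09×10⁻⁸)^5 = 6.70×10⁻³⁴

Ksp = 6.70×10⁻³⁴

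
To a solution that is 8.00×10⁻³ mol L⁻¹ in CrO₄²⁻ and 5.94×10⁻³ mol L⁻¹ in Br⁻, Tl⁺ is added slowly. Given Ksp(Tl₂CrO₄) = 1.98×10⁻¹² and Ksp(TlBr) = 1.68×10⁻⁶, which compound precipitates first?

Precipitation of each salt begins when its ion product equals Ksp.
For Tl₂CrO₄: [Tl⁺] = (Ksp/[CrO₄²⁻])^(1/2) = 1.57×10⁻⁵ mol L⁻¹
For TlBr: [Tl⁺] = (Ksp/[Br⁻]) = 2.83×10⁻⁴ mol L⁻¹
The smaller threshold [Tl⁺] is reached first, so Tl₂CrO₄ precipitates first.

Tl₂CrO₄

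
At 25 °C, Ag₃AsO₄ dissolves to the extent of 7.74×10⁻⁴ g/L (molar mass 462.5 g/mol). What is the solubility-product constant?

Ksp = 2.12×10⁻²²

Molar solubility s = (7.74×10⁻⁴ g/L) / (462.5 g/mol) = 1.6735×10⁻⁶ mol/L
Ag₃AsO₄(s) ⇌ 3 Ag⁺(aq) + AsO₄³⁻(aq)
Let s be the molar solubility. Then [Ag⁺] = 3s and [AsO₄³⁻] = s.
Ksp = [Ag⁺]^3[AsO₄³⁻] = (3s)^3 · s = 27s^4
Ksp = 27 × (1.6735×10⁻⁶)^4 = 2.12×10⁻²²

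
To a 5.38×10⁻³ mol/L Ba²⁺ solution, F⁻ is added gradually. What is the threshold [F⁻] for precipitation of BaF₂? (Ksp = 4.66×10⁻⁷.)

9.31×10⁻³ M

The threshold for precipitation is Q = Ksp.
BaF₂(s) ⇌ Ba²⁺(aq) + 2 F⁻(aq)
Ksp = [Ba²⁺][F⁻]^2 = [F⁻]^2(5.38×10⁻³)
[F⁻]^2 = 4.66×10⁻⁷ / (5.38×10⁻³) = 8.66×10⁻⁵
[F⁻] = 9.31×10⁻³ mol/L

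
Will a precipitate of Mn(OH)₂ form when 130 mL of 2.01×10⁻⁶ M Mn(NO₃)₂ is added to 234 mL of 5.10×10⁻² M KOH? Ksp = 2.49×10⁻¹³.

Yes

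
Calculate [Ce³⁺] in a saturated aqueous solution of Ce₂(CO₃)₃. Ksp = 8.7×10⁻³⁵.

1.2×10⁻⁷ M

Ce₂(CO₃)₃(s) ⇌ 2 Ce³⁺(aq) + 3 CO₃²⁻(aq)
For each mole of Ce₂(CO₃)₃ that dissolves per liter, [Ce³⁺] = 2s and [CO₃²⁻] = 3s; let s denote this solubility.
Ksp = [Ce³⁺]^2[CO₃²⁻]^3 = (2s)^2 · (3s)^3 = 108s^5 = 8.7×10⁻³⁵
s = 6.0×10⁻⁸ mol L⁻¹
[Ce³⁺] = 2s = 1.2×10⁻⁷ mol L⁻¹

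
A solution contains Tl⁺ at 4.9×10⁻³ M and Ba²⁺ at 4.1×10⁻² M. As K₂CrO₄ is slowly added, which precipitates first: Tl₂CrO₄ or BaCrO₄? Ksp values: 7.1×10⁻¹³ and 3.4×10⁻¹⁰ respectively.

Precipitation of each salt begins when its ion product equals Ksp.
For Tl₂CrO₄: [CrO₄²⁻] = (Ksp/[Tl⁺]^2) = 3.0×10⁻⁸ M
For BaCrO₄: [CrO₄²⁻] = (Ksp/[Ba²⁺]) = 8.3×10⁻⁹ M
BaCrO₄ requires the lower [CrO₄²⁻], so it precipitates first.

BaCrO₄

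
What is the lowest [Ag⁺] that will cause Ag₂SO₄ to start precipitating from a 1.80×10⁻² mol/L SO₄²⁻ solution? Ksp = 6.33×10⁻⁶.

1.88×10⁻² M

The threshold for precipitation is Q = Ksp.
Ag₂SO₄(s) ⇌ 2 Ag⁺(aq) + SO₄²⁻(aq)
Ksp = [Ag⁺]^2[SO₄²⁻] = [Ag⁺]^2(1.80×10⁻²)
[Ag⁺]^2 = 6.33×10⁻⁶ / (1.80×10⁻²) = 3.52×10⁻⁴
[Ag⁺] = 1.88×10⁻² mol/L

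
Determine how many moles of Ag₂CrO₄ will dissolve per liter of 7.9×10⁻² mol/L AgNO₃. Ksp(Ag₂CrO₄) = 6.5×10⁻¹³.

1.0×10⁻¹⁰ M

Ag₂CrO₄(s) ⇌ 2 Ag⁺(aq) + CrO₄²⁻(aq)
Let s be the solubility of Ag₂CrO₄ here. The common ion gives [Ag⁺] ≈ 7.9×10⁻² mol/L, and [CrO₄²⁻] = s.
Ksp = [Ag⁺]^2[CrO₄²⁻] = (7.9×10⁻²)^2s
s = 6.5×10⁻¹³ / (7.9×10⁻²)^2 = 1.0×10⁻¹⁰
s = 1.0×10⁻¹⁰ mol/L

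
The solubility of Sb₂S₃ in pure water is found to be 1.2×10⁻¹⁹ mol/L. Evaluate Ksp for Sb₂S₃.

Ksp = 2.7×10⁻⁹³

Sb₂S₃(s) ⇌ 2 Sb³⁺(aq) + 3 S²⁻(aq)
Let s be the molar solubility. Then [Sb³⁺] = 2s and [S²⁻] = 3s.
Ksp = [Sb³⁺]^2[S²⁻]^3 = (2s)^2 · (3s)^3 = 108s^5
Ksp = 108 × (1.2×10⁻¹⁹)^5 = 2.7×10⁻⁹³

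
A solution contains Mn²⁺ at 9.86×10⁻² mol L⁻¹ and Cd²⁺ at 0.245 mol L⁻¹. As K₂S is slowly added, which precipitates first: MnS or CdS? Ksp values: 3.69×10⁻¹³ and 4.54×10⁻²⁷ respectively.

CdS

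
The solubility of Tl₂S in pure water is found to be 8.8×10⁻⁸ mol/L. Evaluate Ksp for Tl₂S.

Tl₂S(s) ⇌ 2 Tl⁺(aq) + S²⁻(aq)
If s mol/L of Tl₂S dissolves, [Tl⁺] = 2s and [S²⁻] = s.
Ksp = [Tl⁺]^2[S²⁻] = (2s)^2 · s = 4s^3
Ksp = 4 × (8.8×10⁻⁸)^3 = 2.7×10⁻²¹

Ksp = 2.7×10⁻²¹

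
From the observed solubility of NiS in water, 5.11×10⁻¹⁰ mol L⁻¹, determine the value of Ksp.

NiS(s) ⇌ Ni²⁺(aq) + S²⁻(aq)
If s mol/L of NiS dissolves, [Ni²⁺] = s and [S²⁻] = s.
Ksp = [Ni²⁺][S²⁻] = s · s = s^2
Ksp = (5.11×10⁻¹⁰)^2 = 2.61×10⁻¹⁹

Ksp = 2.61×10⁻¹⁹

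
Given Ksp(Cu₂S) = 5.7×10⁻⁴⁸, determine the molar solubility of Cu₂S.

1.1×10⁻¹⁶ M

Cu₂S(s) ⇌ 2 Cu⁺(aq) + S²⁻(aq)
If s mol/L of Cu₂S dissolves, [Cu⁺] = 2s and [S²⁻] = s.
Ksp = [Cu⁺]^2[S²⁻] = (2s)^2 · s = 4s^3
4s^3 = 5.7×10⁻⁴⁸  ⇒  s^3 = 1.4×10⁻⁴⁸
s = 1.1×10⁻¹⁶ M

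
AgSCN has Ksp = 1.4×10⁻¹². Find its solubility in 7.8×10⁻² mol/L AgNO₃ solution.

AgSCN(s) ⇌ Ag⁺(aq) + SCN⁻(aq)
Let s be the solubility of AgSCN here. The common ion gives [Ag⁺] ≈ 7.8×10⁻² mol/L, and [SCN⁻] = s.
Ksp = [Ag⁺][SCN⁻] = (7.8×10⁻²)s
s = 1.4×10⁻¹² / (7.8×10⁻²) = 1.8×10⁻¹¹
s = 1.8×10⁻¹¹ mol/L

1.8×10⁻¹¹ M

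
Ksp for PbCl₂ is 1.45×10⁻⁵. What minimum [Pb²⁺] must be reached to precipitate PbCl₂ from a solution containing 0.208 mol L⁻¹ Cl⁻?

3.35×10⁻⁴ M

Precipitation of each salt begins when its ion product equals Ksp.
PbCl₂(s) ⇌ Pb²⁺(aq) + 2 Cl⁻(aq)
Ksp = [Pb²⁺][Cl⁻]^2 = [Pb²⁺](0.208)^2
[Pb²⁺] = 1.45×10⁻⁵ / (0.208)^2 = 3.35×10⁻⁴
[Pb²⁺] = 3.35×10⁻⁴ mol L⁻¹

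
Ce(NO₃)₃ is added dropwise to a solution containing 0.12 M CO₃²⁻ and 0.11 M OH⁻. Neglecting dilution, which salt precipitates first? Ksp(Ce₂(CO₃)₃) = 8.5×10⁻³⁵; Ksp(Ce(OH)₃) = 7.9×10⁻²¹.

Precipitation of each salt begins when its ion product equals Ksp.
For Ce₂(CO₃)₃: [Ce³⁺] = (Ksp/[CO₃²⁻]^3)^(1/2) = 2.2×10⁻¹⁶ M
For Ce(OH)₃: [Ce³⁺] = (Ksp/[OH⁻]^3) = 5.9×10⁻¹⁸ M
Ce(OH)₃ requires the lower [Ce³⁺], so it precipitates first.

Ce(OH)₃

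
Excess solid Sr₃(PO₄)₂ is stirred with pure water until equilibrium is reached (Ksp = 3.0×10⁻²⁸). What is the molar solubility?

Sr₃(PO₄)₂(s) ⇌ 3 Sr²⁺(aq) + 2 PO₄³⁻(aq)
For each mole of Sr₃(PO₄)₂ that dissolves per liter, [Sr²⁺] = 3s and [PO₄³⁻] = 2s; let s denote this solubility.
Ksp = [Sr²⁺]^3[PO₄³⁻]^2 = (3s)^3 · (2s)^2 = 108s^5
108s^5 = 3.0×10⁻²⁸  ⇒  s^5 = 2.8×10⁻³⁰
s = 1.2×10⁻⁶ mol L⁻¹

1.2×10⁻⁶ M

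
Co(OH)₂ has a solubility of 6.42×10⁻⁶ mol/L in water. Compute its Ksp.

Co(OH)₂(s) ⇌ Co²⁺(aq) + 2 OH⁻(aq)
With molar solubility s: [Co²⁺] = s, [OH⁻] = 2s.
Ksp = [Co²⁺][OH⁻]^2 = s · (2s)^2 = 4s^3
Ksp = 4 × (6.42×10⁻⁶)^3 = 1.06×10⁻¹⁵

Ksp = 1.06×10⁻¹⁵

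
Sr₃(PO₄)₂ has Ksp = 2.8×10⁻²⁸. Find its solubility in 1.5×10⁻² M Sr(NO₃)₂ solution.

4.6×10⁻¹² M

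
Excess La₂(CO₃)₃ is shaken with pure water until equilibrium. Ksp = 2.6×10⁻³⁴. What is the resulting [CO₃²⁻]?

2.3×10⁻⁷ M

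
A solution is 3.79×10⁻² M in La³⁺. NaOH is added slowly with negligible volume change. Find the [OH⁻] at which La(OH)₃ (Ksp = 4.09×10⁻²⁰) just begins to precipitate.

Precipitation of each salt begins when its ion product equals Ksp.
La(OH)₃(s) ⇌ La³⁺(aq) + 3 OH⁻(aq)
Ksp = [La³⁺][OH⁻]^3 = [OH⁻]^3(3.79×10⁻²)
[OH⁻]^3 = 4.09×10⁻²⁰ / (3.79×10⁻²) = 1.08×10⁻¹⁸
[OH⁻] = 1.03×10⁻⁶ M

1.03×10⁻⁶ M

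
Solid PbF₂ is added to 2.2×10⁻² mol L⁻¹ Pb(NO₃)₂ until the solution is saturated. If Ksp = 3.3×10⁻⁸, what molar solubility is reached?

PbF₂(s) ⇌ Pb²⁺(aq) + 2 F⁻(aq)
The solution already contains Pb²⁺ at 2.2×10⁻² mol L⁻¹. Let s be the molar solubility of PbF₂.
[Pb²⁺] ≈ 2.2×10⁻² mol L⁻¹ (common ion dominates); [F⁻] = 2s.
Ksp = [Pb²⁺][F⁻]^2 = (2.2×10⁻²)(2s)^2
(2s)^2 = 3.3×10⁻⁸ / (2.2×10⁻²) = 1.5×10⁻⁶
s = 6.1×10⁻⁴ mol L⁻¹

6.1×10⁻⁴ M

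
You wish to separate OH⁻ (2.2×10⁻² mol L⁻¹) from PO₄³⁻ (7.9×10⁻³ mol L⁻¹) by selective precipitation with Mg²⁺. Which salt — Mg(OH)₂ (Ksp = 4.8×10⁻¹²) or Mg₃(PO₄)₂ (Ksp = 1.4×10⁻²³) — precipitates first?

Mg(OH)₂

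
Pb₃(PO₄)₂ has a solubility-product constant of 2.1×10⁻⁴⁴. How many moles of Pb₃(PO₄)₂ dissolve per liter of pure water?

Pb₃(PO₄)₂(s) ⇌ 3 Pb²⁺(aq) + 2 PO₄³⁻(aq)
For each mole of Pb₃(PO₄)₂ that dissolves per liter, [Pb²⁺] = 3s and [PO₄³⁻] = 2s; let s denote this solubility.
Ksp = [Pb²⁺]^3[PO₄³⁻]^2 = (3s)^3 · (2s)^2 = 108s^5
108s^5 = 2.1×10⁻⁴⁴  ⇒  s^5 = 1.9×10⁻⁴⁶
s = 7.2×10⁻¹⁰ M

7.2×10⁻¹⁰ M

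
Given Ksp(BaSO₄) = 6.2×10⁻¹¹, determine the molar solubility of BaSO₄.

7.9×10⁻⁶ M

BaSO₄(s) ⇌ Ba²⁺(aq) + SO₄²⁻(aq)
Call the molar solubility s, so that [Ba²⁺] = s and [SO₄²⁻] = s.
Ksp = [Ba²⁺][SO₄²⁻] = s · s = s^2
s^2 = 6.2×10⁻¹¹
s = 7.9×10⁻⁶ mol/L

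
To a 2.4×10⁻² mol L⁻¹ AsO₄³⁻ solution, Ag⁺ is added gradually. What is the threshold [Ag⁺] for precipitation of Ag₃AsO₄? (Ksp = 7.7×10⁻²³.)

1.5×10⁻⁷ M

A salt starts to precipitate once the ion product Q reaches its Ksp.
Ag₃AsO₄(s) ⇌ 3 Ag⁺(aq) + AsO₄³⁻(aq)
Ksp = [Ag⁺]^3[AsO₄³⁻] = [Ag⁺]^3(2.4×10⁻²)
[Ag⁺]^3 = 7.7×10⁻²³ / (2.4×10⁻²) = 3.2×10⁻²¹
[Ag⁺] = 1.5×10⁻⁷ mol L⁻¹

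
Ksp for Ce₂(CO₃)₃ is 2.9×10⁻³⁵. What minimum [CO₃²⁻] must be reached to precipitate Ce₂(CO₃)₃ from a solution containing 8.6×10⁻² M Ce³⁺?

A salt starts to precipitate once the ion product Q reaches its Ksp.
Ce₂(CO₃)₃(s) ⇌ 2 Ce³⁺(aq) + 3 CO₃²⁻(aq)
Ksp = [Ce³⁺]^2[CO₃²⁻]^3 = [CO₃²⁻]^3(8.6×10⁻²)^2
[CO₃²⁻]^3 = 2.9×10⁻³⁵ / (8.6×10⁻²)^2 = 3.9×10⁻³³
[CO₃²⁻] = 1.6×10⁻¹¹ M

1.6×10⁻¹¹ M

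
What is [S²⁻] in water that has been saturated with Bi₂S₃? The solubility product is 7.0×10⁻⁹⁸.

4.4×10⁻²⁰ M

Bi₂S₃(s) ⇌ 2 Bi³⁺(aq) + 3 S²⁻(aq)
Let s be the molar solubility. Then [Bi³⁺] = 2s and [S²⁻] = 3s.
Ksp = [Bi³⁺]^2[S²⁻]^3 = (2s)^2 · (3s)^3 = 108s^5 = 7.0×10⁻⁹⁸
s = 1.5×10⁻²⁰ mol/L
[S²⁻] = 3s = 4.4×10⁻²⁰ mol/L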